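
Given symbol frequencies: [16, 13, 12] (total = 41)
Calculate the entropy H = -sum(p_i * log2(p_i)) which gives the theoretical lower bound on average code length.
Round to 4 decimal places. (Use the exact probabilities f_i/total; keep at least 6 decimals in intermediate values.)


Per-symbol terms -p_i * log2(p_i) with p_i = f_i/41:
  p = 16/41 = 0.390244: log2(p) = -1.357552, -p*log2(p) = 0.529776
  p = 13/41 = 0.317073: log2(p) = -1.657112, -p*log2(p) = 0.525426
  p = 12/41 = 0.292683: log2(p) = -1.772590, -p*log2(p) = 0.518807
H = 0.529776 + 0.525426 + 0.518807 = 1.574009

H = 1.574 bits/symbol


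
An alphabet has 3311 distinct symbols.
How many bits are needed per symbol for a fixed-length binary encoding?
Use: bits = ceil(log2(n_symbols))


log2(3311) = 11.6931
Bracket: 2^11 = 2048 < 3311 <= 2^12 = 4096
So ceil(log2(3311)) = 12

bits = ceil(log2(3311)) = ceil(11.6931) = 12 bits


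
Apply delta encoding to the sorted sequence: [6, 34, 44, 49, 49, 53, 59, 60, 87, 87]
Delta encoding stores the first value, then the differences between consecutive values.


First value: 6
Deltas:
  34 - 6 = 28
  44 - 34 = 10
  49 - 44 = 5
  49 - 49 = 0
  53 - 49 = 4
  59 - 53 = 6
  60 - 59 = 1
  87 - 60 = 27
  87 - 87 = 0


Delta encoded: [6, 28, 10, 5, 0, 4, 6, 1, 27, 0]


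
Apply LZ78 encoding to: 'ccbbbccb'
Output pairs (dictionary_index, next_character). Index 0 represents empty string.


LZ78 encoding steps:
Dictionary: {0: ''}
Step 1: w='' (idx 0), next='c' -> output (0, 'c'), add 'c' as idx 1
Step 2: w='c' (idx 1), next='b' -> output (1, 'b'), add 'cb' as idx 2
Step 3: w='' (idx 0), next='b' -> output (0, 'b'), add 'b' as idx 3
Step 4: w='b' (idx 3), next='c' -> output (3, 'c'), add 'bc' as idx 4
Step 5: w='cb' (idx 2), end of input -> output (2, '')


Encoded: [(0, 'c'), (1, 'b'), (0, 'b'), (3, 'c'), (2, '')]


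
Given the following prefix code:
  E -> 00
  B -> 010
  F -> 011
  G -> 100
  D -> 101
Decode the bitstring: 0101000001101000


Decoding step by step:
Bits 010 -> B
Bits 100 -> G
Bits 00 -> E
Bits 011 -> F
Bits 010 -> B
Bits 00 -> E


Decoded message: BGEFBE


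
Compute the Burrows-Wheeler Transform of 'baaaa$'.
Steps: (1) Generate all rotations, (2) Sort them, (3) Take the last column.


Rotations (sorted):
  0: $baaaa -> last char: a
  1: a$baaa -> last char: a
  2: aa$baa -> last char: a
  3: aaa$ba -> last char: a
  4: aaaa$b -> last char: b
  5: baaaa$ -> last char: $


BWT = aaaab$


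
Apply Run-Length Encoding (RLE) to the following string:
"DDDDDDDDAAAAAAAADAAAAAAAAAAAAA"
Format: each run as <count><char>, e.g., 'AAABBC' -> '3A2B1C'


Scanning runs left to right:
  i=0: run of 'D' x 8 -> '8D'
  i=8: run of 'A' x 8 -> '8A'
  i=16: run of 'D' x 1 -> '1D'
  i=17: run of 'A' x 13 -> '13A'

RLE = 8D8A1D13A


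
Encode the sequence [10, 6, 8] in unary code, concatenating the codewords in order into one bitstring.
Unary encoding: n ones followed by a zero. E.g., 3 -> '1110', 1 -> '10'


Encode each number as n ones followed by a terminating 0:
  10 -> 11111111110 (11 bits)
  6 -> 1111110 (7 bits)
  8 -> 111111110 (9 bits)
Total length = 11 + 7 + 9 = 27 bits.

Unary([10, 6, 8]) = 111111111101111110111111110 (27 bits)


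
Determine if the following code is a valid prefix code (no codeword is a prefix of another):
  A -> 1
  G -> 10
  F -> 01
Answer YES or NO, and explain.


Checking each pair (does one codeword prefix another?):
  A='1' vs G='10': prefix -- VIOLATION

NO -- this is NOT a valid prefix code. A (1) is a prefix of G (10).


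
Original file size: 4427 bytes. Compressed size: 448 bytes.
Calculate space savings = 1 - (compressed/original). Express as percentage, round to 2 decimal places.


ratio = compressed/original = 448/4427 = 0.101197
savings = 1 - ratio = 1 - 0.101197 = 0.898803
as a percentage: 0.898803 * 100 = 89.88%

Space savings = 1 - 448/4427 = 89.88%


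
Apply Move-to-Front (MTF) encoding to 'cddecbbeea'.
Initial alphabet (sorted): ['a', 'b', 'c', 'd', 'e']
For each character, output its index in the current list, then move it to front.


MTF encoding:
'c': index 2 in ['a', 'b', 'c', 'd', 'e'] -> ['c', 'a', 'b', 'd', 'e']
'd': index 3 in ['c', 'a', 'b', 'd', 'e'] -> ['d', 'c', 'a', 'b', 'e']
'd': index 0 in ['d', 'c', 'a', 'b', 'e'] -> ['d', 'c', 'a', 'b', 'e']
'e': index 4 in ['d', 'c', 'a', 'b', 'e'] -> ['e', 'd', 'c', 'a', 'b']
'c': index 2 in ['e', 'd', 'c', 'a', 'b'] -> ['c', 'e', 'd', 'a', 'b']
'b': index 4 in ['c', 'e', 'd', 'a', 'b'] -> ['b', 'c', 'e', 'd', 'a']
'b': index 0 in ['b', 'c', 'e', 'd', 'a'] -> ['b', 'c', 'e', 'd', 'a']
'e': index 2 in ['b', 'c', 'e', 'd', 'a'] -> ['e', 'b', 'c', 'd', 'a']
'e': index 0 in ['e', 'b', 'c', 'd', 'a'] -> ['e', 'b', 'c', 'd', 'a']
'a': index 4 in ['e', 'b', 'c', 'd', 'a'] -> ['a', 'e', 'b', 'c', 'd']


Output: [2, 3, 0, 4, 2, 4, 0, 2, 0, 4]


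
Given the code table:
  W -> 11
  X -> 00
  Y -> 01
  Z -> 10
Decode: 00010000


Decoding:
00 -> X
01 -> Y
00 -> X
00 -> X


Result: XYXX


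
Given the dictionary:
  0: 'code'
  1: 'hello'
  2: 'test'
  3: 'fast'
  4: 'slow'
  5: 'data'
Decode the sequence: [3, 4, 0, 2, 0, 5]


Look up each index in the dictionary:
  3 -> 'fast'
  4 -> 'slow'
  0 -> 'code'
  2 -> 'test'
  0 -> 'code'
  5 -> 'data'

Decoded: "fast slow code test code data"


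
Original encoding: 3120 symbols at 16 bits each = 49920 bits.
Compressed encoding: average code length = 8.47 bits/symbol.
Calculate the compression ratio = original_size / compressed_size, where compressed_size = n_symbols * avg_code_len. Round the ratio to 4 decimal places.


original_size = n_symbols * orig_bits = 3120 * 16 = 49920 bits
compressed_size = n_symbols * avg_code_len = 3120 * 8.47 = 26426.4 bits
ratio = original_size / compressed_size = 49920 / 26426.4 = 1.889

Compression ratio = 1.889


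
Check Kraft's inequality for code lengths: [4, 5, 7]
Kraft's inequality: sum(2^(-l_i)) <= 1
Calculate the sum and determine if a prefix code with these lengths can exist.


Sum = 2^(-4) + 2^(-5) + 2^(-7)
    = 0.0625 + 0.03125 + 0.0078125
    = 13/128 = 0.1015625
Since 0.1015625 <= 1, Kraft's inequality IS satisfied.
A prefix code with these lengths CAN exist.

Kraft sum = 0.1015625. Satisfied.


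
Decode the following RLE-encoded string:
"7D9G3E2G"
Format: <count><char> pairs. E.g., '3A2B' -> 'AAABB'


Expanding each <count><char> pair:
  7D -> 'DDDDDDD'
  9G -> 'GGGGGGGGG'
  3E -> 'EEE'
  2G -> 'GG'

Decoded = DDDDDDDGGGGGGGGGEEEGG


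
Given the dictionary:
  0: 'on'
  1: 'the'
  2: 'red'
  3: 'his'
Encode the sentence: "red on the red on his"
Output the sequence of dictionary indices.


Look up each word in the dictionary:
  'red' -> 2
  'on' -> 0
  'the' -> 1
  'red' -> 2
  'on' -> 0
  'his' -> 3

Encoded: [2, 0, 1, 2, 0, 3]


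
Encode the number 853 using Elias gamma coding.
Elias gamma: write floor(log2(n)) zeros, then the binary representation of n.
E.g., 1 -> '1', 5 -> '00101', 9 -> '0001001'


num_bits = floor(log2(853)) + 1 = 10
leading_zeros = num_bits - 1 = 9
binary(853) = 1101010101

Elias gamma(853) = '000000000' + '1101010101' = 0000000001101010101 (19 bits)


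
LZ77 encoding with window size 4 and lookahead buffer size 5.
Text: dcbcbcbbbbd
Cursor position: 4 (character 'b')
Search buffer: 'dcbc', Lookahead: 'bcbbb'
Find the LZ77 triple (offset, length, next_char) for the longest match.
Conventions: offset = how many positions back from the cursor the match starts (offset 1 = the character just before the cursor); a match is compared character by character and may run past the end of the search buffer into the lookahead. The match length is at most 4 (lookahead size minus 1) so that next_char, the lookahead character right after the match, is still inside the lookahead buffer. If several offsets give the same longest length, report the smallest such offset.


Try each offset into the search buffer:
  offset=1 (pos 3, char 'c'): match length 0
  offset=2 (pos 2, char 'b'): match length 3
  offset=3 (pos 1, char 'c'): match length 0
  offset=4 (pos 0, char 'd'): match length 0
Longest match has length 3 at offset 2.
next_char = character at position 4 + 3 = 7 -> 'b'

Best match: offset=2, length=3 (matching 'bcb' starting at position 2)
LZ77 triple: (2, 3, 'b')


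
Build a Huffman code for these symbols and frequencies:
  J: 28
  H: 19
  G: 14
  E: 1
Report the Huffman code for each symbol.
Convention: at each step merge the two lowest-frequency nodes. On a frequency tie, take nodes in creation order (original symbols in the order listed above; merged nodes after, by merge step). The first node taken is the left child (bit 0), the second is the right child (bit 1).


Huffman tree construction:
Step 1: Merge E(1) + G(14) = 15
Step 2: Merge (E+G)(15) + H(19) = 34
Step 3: Merge J(28) + ((E+G)+H)(34) = 62
Read each symbol's code off the tree from the root (left child = 0, right child = 1).

Codes:
  J: 0 (length 1)
  H: 11 (length 2)
  G: 101 (length 3)
  E: 100 (length 3)
Average code length: 111/62 = 1.7903 bits/symbol


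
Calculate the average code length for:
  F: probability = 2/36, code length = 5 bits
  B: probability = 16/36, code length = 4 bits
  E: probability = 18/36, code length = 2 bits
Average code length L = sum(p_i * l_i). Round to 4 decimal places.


Weighted contributions p_i * l_i:
  F: (2/36) * 5 = 10/36
  B: (16/36) * 4 = 64/36
  E: (18/36) * 2 = 36/36
Sum = (10 + 64 + 36)/36 = 110/36

L = 110/36 = 3.0556 bits/symbol


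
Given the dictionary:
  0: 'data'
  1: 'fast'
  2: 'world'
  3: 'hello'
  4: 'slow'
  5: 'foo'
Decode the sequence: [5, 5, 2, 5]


Look up each index in the dictionary:
  5 -> 'foo'
  5 -> 'foo'
  2 -> 'world'
  5 -> 'foo'

Decoded: "foo foo world foo"


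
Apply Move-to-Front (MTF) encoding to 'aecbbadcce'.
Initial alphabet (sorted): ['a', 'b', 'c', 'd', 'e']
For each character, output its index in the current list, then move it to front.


MTF encoding:
'a': index 0 in ['a', 'b', 'c', 'd', 'e'] -> ['a', 'b', 'c', 'd', 'e']
'e': index 4 in ['a', 'b', 'c', 'd', 'e'] -> ['e', 'a', 'b', 'c', 'd']
'c': index 3 in ['e', 'a', 'b', 'c', 'd'] -> ['c', 'e', 'a', 'b', 'd']
'b': index 3 in ['c', 'e', 'a', 'b', 'd'] -> ['b', 'c', 'e', 'a', 'd']
'b': index 0 in ['b', 'c', 'e', 'a', 'd'] -> ['b', 'c', 'e', 'a', 'd']
'a': index 3 in ['b', 'c', 'e', 'a', 'd'] -> ['a', 'b', 'c', 'e', 'd']
'd': index 4 in ['a', 'b', 'c', 'e', 'd'] -> ['d', 'a', 'b', 'c', 'e']
'c': index 3 in ['d', 'a', 'b', 'c', 'e'] -> ['c', 'd', 'a', 'b', 'e']
'c': index 0 in ['c', 'd', 'a', 'b', 'e'] -> ['c', 'd', 'a', 'b', 'e']
'e': index 4 in ['c', 'd', 'a', 'b', 'e'] -> ['e', 'c', 'd', 'a', 'b']


Output: [0, 4, 3, 3, 0, 3, 4, 3, 0, 4]


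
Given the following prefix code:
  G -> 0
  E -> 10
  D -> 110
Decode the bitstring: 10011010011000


Decoding step by step:
Bits 10 -> E
Bits 0 -> G
Bits 110 -> D
Bits 10 -> E
Bits 0 -> G
Bits 110 -> D
Bits 0 -> G
Bits 0 -> G


Decoded message: EGDEGDGG


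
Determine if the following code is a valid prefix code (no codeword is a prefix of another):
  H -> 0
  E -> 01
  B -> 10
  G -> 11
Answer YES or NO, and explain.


Checking each pair (does one codeword prefix another?):
  H='0' vs E='01': prefix -- VIOLATION

NO -- this is NOT a valid prefix code. H (0) is a prefix of E (01).


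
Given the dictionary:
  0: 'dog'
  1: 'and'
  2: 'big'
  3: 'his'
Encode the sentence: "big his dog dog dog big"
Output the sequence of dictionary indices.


Look up each word in the dictionary:
  'big' -> 2
  'his' -> 3
  'dog' -> 0
  'dog' -> 0
  'dog' -> 0
  'big' -> 2

Encoded: [2, 3, 0, 0, 0, 2]


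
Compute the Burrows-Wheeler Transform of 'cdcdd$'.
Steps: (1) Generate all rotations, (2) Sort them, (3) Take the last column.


Rotations (sorted):
  0: $cdcdd -> last char: d
  1: cdcdd$ -> last char: $
  2: cdd$cd -> last char: d
  3: d$cdcd -> last char: d
  4: dcdd$c -> last char: c
  5: dd$cdc -> last char: c


BWT = d$ddcc


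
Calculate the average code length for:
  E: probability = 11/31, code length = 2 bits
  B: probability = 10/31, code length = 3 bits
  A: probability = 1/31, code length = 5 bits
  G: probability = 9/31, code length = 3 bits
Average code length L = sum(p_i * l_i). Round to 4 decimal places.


Weighted contributions p_i * l_i:
  E: (11/31) * 2 = 22/31
  B: (10/31) * 3 = 30/31
  A: (1/31) * 5 = 5/31
  G: (9/31) * 3 = 27/31
Sum = (22 + 30 + 5 + 27)/31 = 84/31

L = 84/31 = 2.7097 bits/symbol


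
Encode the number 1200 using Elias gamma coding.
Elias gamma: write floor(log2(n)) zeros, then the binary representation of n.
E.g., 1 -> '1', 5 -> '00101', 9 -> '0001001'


num_bits = floor(log2(1200)) + 1 = 11
leading_zeros = num_bits - 1 = 10
binary(1200) = 10010110000

Elias gamma(1200) = '0000000000' + '10010110000' = 000000000010010110000 (21 bits)


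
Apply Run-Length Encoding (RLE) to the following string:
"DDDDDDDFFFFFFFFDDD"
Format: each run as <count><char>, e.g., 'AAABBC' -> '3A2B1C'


Scanning runs left to right:
  i=0: run of 'D' x 7 -> '7D'
  i=7: run of 'F' x 8 -> '8F'
  i=15: run of 'D' x 3 -> '3D'

RLE = 7D8F3D


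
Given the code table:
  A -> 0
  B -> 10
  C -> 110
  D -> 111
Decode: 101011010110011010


Decoding:
10 -> B
10 -> B
110 -> C
10 -> B
110 -> C
0 -> A
110 -> C
10 -> B


Result: BBCBCACB


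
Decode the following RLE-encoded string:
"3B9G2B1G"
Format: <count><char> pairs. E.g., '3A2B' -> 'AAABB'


Expanding each <count><char> pair:
  3B -> 'BBB'
  9G -> 'GGGGGGGGG'
  2B -> 'BB'
  1G -> 'G'

Decoded = BBBGGGGGGGGGBBG


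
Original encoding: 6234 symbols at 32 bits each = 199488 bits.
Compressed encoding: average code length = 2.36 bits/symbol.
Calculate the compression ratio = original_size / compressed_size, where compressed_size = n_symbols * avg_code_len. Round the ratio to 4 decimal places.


original_size = n_symbols * orig_bits = 6234 * 32 = 199488 bits
compressed_size = n_symbols * avg_code_len = 6234 * 2.36 = 14712.24 bits
ratio = original_size / compressed_size = 199488 / 14712.24 = 13.5593

Compression ratio = 13.5593


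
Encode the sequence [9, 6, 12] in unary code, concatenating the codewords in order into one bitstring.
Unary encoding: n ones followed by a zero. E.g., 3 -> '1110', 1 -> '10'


Encode each number as n ones followed by a terminating 0:
  9 -> 1111111110 (10 bits)
  6 -> 1111110 (7 bits)
  12 -> 1111111111110 (13 bits)
Total length = 10 + 7 + 13 = 30 bits.

Unary([9, 6, 12]) = 111111111011111101111111111110 (30 bits)


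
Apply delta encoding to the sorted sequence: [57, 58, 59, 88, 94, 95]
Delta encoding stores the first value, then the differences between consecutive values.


First value: 57
Deltas:
  58 - 57 = 1
  59 - 58 = 1
  88 - 59 = 29
  94 - 88 = 6
  95 - 94 = 1


Delta encoded: [57, 1, 1, 29, 6, 1]


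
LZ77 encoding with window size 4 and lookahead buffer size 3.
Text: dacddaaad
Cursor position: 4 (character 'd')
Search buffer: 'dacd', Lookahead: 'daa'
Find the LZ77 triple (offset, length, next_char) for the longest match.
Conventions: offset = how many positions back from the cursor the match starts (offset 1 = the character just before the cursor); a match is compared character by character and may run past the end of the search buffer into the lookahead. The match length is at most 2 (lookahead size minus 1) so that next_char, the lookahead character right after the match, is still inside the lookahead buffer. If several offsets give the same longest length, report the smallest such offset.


Try each offset into the search buffer:
  offset=1 (pos 3, char 'd'): match length 1
  offset=2 (pos 2, char 'c'): match length 0
  offset=3 (pos 1, char 'a'): match length 0
  offset=4 (pos 0, char 'd'): match length 2
Longest match has length 2 at offset 4.
next_char = character at position 4 + 2 = 6 -> 'a'

Best match: offset=4, length=2 (matching 'da' starting at position 0)
LZ77 triple: (4, 2, 'a')


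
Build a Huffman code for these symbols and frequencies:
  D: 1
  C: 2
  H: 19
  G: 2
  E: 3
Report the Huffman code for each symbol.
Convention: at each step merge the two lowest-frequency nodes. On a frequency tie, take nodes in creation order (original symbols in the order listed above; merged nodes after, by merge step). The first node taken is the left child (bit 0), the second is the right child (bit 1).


Huffman tree construction:
Step 1: Merge D(1) + C(2) = 3
Step 2: Merge G(2) + E(3) = 5
Step 3: Merge (D+C)(3) + (G+E)(5) = 8
Step 4: Merge ((D+C)+(G+E))(8) + H(19) = 27
Read each symbol's code off the tree from the root (left child = 0, right child = 1).

Codes:
  D: 000 (length 3)
  C: 001 (length 3)
  H: 1 (length 1)
  G: 010 (length 3)
  E: 011 (length 3)
Average code length: 43/27 = 1.5926 bits/symbol


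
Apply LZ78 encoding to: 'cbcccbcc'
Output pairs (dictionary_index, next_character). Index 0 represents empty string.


LZ78 encoding steps:
Dictionary: {0: ''}
Step 1: w='' (idx 0), next='c' -> output (0, 'c'), add 'c' as idx 1
Step 2: w='' (idx 0), next='b' -> output (0, 'b'), add 'b' as idx 2
Step 3: w='c' (idx 1), next='c' -> output (1, 'c'), add 'cc' as idx 3
Step 4: w='c' (idx 1), next='b' -> output (1, 'b'), add 'cb' as idx 4
Step 5: w='cc' (idx 3), end of input -> output (3, '')


Encoded: [(0, 'c'), (0, 'b'), (1, 'c'), (1, 'b'), (3, '')]


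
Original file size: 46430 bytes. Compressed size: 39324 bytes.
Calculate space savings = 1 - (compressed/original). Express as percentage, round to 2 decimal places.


ratio = compressed/original = 39324/46430 = 0.846952
savings = 1 - ratio = 1 - 0.846952 = 0.153048
as a percentage: 0.153048 * 100 = 15.3%

Space savings = 1 - 39324/46430 = 15.3%


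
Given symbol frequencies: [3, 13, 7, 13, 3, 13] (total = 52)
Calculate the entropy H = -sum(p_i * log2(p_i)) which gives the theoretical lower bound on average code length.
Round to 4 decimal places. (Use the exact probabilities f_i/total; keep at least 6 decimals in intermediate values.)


Per-symbol terms -p_i * log2(p_i) with p_i = f_i/52:
  p = 3/52 = 0.057692: log2(p) = -4.115477, -p*log2(p) = 0.237431
  p = 13/52 = 0.250000: log2(p) = -2.000000, -p*log2(p) = 0.500000
  p = 7/52 = 0.134615: log2(p) = -2.893085, -p*log2(p) = 0.389454
  p = 13/52 = 0.250000: log2(p) = -2.000000, -p*log2(p) = 0.500000
  p = 3/52 = 0.057692: log2(p) = -4.115477, -p*log2(p) = 0.237431
  p = 13/52 = 0.250000: log2(p) = -2.000000, -p*log2(p) = 0.500000
H = 0.237431 + 0.500000 + 0.389454 + 0.500000 + 0.237431 + 0.500000 = 2.364316

H = 2.3643 bits/symbol


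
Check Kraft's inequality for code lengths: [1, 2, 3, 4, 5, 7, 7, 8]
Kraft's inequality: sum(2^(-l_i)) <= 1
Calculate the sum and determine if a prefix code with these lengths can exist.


Sum = 2^(-1) + 2^(-2) + 2^(-3) + 2^(-4) + 2^(-5) + 2^(-7) + 2^(-7) + 2^(-8)
    = 0.5 + 0.25 + 0.125 + 0.0625 + 0.03125 + 0.0078125 + 0.0078125 + 0.00390625
    = 253/256 = 0.98828125
Since 0.98828125 <= 1, Kraft's inequality IS satisfied.
A prefix code with these lengths CAN exist.

Kraft sum = 0.98828125. Satisfied.


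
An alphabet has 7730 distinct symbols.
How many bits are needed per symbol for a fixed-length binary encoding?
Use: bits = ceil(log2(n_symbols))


log2(7730) = 12.9163
Bracket: 2^12 = 4096 < 7730 <= 2^13 = 8192
So ceil(log2(7730)) = 13

bits = ceil(log2(7730)) = ceil(12.9163) = 13 bits


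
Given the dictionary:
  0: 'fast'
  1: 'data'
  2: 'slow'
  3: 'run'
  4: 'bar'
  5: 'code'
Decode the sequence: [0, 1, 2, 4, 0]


Look up each index in the dictionary:
  0 -> 'fast'
  1 -> 'data'
  2 -> 'slow'
  4 -> 'bar'
  0 -> 'fast'

Decoded: "fast data slow bar fast"


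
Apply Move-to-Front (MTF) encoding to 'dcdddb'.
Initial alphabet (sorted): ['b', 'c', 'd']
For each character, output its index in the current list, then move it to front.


MTF encoding:
'd': index 2 in ['b', 'c', 'd'] -> ['d', 'b', 'c']
'c': index 2 in ['d', 'b', 'c'] -> ['c', 'd', 'b']
'd': index 1 in ['c', 'd', 'b'] -> ['d', 'c', 'b']
'd': index 0 in ['d', 'c', 'b'] -> ['d', 'c', 'b']
'd': index 0 in ['d', 'c', 'b'] -> ['d', 'c', 'b']
'b': index 2 in ['d', 'c', 'b'] -> ['b', 'd', 'c']


Output: [2, 2, 1, 0, 0, 2]


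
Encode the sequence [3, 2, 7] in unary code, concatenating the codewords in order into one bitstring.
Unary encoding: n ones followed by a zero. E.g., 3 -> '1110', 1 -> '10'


Encode each number as n ones followed by a terminating 0:
  3 -> 1110 (4 bits)
  2 -> 110 (3 bits)
  7 -> 11111110 (8 bits)
Total length = 4 + 3 + 8 = 15 bits.

Unary([3, 2, 7]) = 111011011111110 (15 bits)


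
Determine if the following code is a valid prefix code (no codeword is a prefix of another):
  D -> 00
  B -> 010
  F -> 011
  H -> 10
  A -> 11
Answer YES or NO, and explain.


Checking each pair (does one codeword prefix another?):
  D='00' vs B='010': no prefix
  D='00' vs F='011': no prefix
  D='00' vs H='10': no prefix
  D='00' vs A='11': no prefix
  B='010' vs D='00': no prefix
  B='010' vs F='011': no prefix
  B='010' vs H='10': no prefix
  B='010' vs A='11': no prefix
  F='011' vs D='00': no prefix
  F='011' vs B='010': no prefix
  F='011' vs H='10': no prefix
  F='011' vs A='11': no prefix
  H='10' vs D='00': no prefix
  H='10' vs B='010': no prefix
  H='10' vs F='011': no prefix
  H='10' vs A='11': no prefix
  A='11' vs D='00': no prefix
  A='11' vs B='010': no prefix
  A='11' vs F='011': no prefix
  A='11' vs H='10': no prefix
No violation found over all pairs.

YES -- this is a valid prefix code. No codeword is a prefix of any other codeword.


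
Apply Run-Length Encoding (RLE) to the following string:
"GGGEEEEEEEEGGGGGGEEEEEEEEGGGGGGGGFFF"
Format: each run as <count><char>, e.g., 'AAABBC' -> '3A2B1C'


Scanning runs left to right:
  i=0: run of 'G' x 3 -> '3G'
  i=3: run of 'E' x 8 -> '8E'
  i=11: run of 'G' x 6 -> '6G'
  i=17: run of 'E' x 8 -> '8E'
  i=25: run of 'G' x 8 -> '8G'
  i=33: run of 'F' x 3 -> '3F'

RLE = 3G8E6G8E8G3F


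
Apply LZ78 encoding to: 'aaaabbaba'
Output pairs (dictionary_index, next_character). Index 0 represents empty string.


LZ78 encoding steps:
Dictionary: {0: ''}
Step 1: w='' (idx 0), next='a' -> output (0, 'a'), add 'a' as idx 1
Step 2: w='a' (idx 1), next='a' -> output (1, 'a'), add 'aa' as idx 2
Step 3: w='a' (idx 1), next='b' -> output (1, 'b'), add 'ab' as idx 3
Step 4: w='' (idx 0), next='b' -> output (0, 'b'), add 'b' as idx 4
Step 5: w='ab' (idx 3), next='a' -> output (3, 'a'), add 'aba' as idx 5


Encoded: [(0, 'a'), (1, 'a'), (1, 'b'), (0, 'b'), (3, 'a')]


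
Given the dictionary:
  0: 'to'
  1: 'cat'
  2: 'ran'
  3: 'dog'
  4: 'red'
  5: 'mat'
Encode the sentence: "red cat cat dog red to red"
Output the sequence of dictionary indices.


Look up each word in the dictionary:
  'red' -> 4
  'cat' -> 1
  'cat' -> 1
  'dog' -> 3
  'red' -> 4
  'to' -> 0
  'red' -> 4

Encoded: [4, 1, 1, 3, 4, 0, 4]


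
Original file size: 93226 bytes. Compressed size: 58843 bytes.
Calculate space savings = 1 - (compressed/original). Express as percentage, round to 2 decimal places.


ratio = compressed/original = 58843/93226 = 0.631187
savings = 1 - ratio = 1 - 0.631187 = 0.368813
as a percentage: 0.368813 * 100 = 36.88%

Space savings = 1 - 58843/93226 = 36.88%


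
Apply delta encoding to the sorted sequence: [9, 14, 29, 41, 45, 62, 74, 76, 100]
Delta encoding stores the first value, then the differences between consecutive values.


First value: 9
Deltas:
  14 - 9 = 5
  29 - 14 = 15
  41 - 29 = 12
  45 - 41 = 4
  62 - 45 = 17
  74 - 62 = 12
  76 - 74 = 2
  100 - 76 = 24


Delta encoded: [9, 5, 15, 12, 4, 17, 12, 2, 24]


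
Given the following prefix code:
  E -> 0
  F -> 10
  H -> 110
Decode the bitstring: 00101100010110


Decoding step by step:
Bits 0 -> E
Bits 0 -> E
Bits 10 -> F
Bits 110 -> H
Bits 0 -> E
Bits 0 -> E
Bits 10 -> F
Bits 110 -> H


Decoded message: EEFHEEFH


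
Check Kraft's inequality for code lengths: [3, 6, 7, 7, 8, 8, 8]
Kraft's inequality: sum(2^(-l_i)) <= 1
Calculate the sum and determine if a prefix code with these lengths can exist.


Sum = 2^(-3) + 2^(-6) + 2^(-7) + 2^(-7) + 2^(-8) + 2^(-8) + 2^(-8)
    = 0.125 + 0.015625 + 0.0078125 + 0.0078125 + 0.00390625 + 0.00390625 + 0.00390625
    = 43/256 = 0.16796875
Since 0.16796875 <= 1, Kraft's inequality IS satisfied.
A prefix code with these lengths CAN exist.

Kraft sum = 0.16796875. Satisfied.


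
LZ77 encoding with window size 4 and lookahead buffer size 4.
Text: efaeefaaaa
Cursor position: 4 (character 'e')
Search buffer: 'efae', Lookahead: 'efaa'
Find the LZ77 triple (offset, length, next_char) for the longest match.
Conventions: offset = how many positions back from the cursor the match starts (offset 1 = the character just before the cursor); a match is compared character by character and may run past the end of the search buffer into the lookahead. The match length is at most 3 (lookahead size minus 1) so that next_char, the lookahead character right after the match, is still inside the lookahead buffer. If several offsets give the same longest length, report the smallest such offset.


Try each offset into the search buffer:
  offset=1 (pos 3, char 'e'): match length 1
  offset=2 (pos 2, char 'a'): match length 0
  offset=3 (pos 1, char 'f'): match length 0
  offset=4 (pos 0, char 'e'): match length 3
Longest match has length 3 at offset 4.
next_char = character at position 4 + 3 = 7 -> 'a'

Best match: offset=4, length=3 (matching 'efa' starting at position 0)
LZ77 triple: (4, 3, 'a')


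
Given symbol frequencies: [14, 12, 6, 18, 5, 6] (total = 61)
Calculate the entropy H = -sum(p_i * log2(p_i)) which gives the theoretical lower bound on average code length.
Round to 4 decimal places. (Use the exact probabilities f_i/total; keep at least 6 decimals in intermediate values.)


Per-symbol terms -p_i * log2(p_i) with p_i = f_i/61:
  p = 14/61 = 0.229508: log2(p) = -2.123382, -p*log2(p) = 0.487334
  p = 12/61 = 0.196721: log2(p) = -2.345775, -p*log2(p) = 0.461464
  p = 6/61 = 0.098361: log2(p) = -3.345775, -p*log2(p) = 0.329093
  p = 18/61 = 0.295082: log2(p) = -1.760812, -p*log2(p) = 0.519584
  p = 5/61 = 0.081967: log2(p) = -3.608809, -p*log2(p) = 0.295804
  p = 6/61 = 0.098361: log2(p) = -3.345775, -p*log2(p) = 0.329093
H = 0.487334 + 0.461464 + 0.329093 + 0.519584 + 0.295804 + 0.329093 = 2.422372

H = 2.4224 bits/symbol


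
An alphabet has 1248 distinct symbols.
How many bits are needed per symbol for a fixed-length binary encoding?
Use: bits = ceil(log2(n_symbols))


log2(1248) = 10.2854
Bracket: 2^10 = 1024 < 1248 <= 2^11 = 2048
So ceil(log2(1248)) = 11

bits = ceil(log2(1248)) = ceil(10.2854) = 11 bits


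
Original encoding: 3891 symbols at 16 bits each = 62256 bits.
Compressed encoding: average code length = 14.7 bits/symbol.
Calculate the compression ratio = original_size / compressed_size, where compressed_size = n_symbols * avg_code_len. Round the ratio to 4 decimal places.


original_size = n_symbols * orig_bits = 3891 * 16 = 62256 bits
compressed_size = n_symbols * avg_code_len = 3891 * 14.7 = 57197.7 bits
ratio = original_size / compressed_size = 62256 / 57197.7 = 1.0884

Compression ratio = 1.0884


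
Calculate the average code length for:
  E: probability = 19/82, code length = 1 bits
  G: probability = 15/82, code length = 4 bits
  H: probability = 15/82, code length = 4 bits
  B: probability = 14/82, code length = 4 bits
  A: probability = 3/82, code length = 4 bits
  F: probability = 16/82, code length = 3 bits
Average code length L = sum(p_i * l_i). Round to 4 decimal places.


Weighted contributions p_i * l_i:
  E: (19/82) * 1 = 19/82
  G: (15/82) * 4 = 60/82
  H: (15/82) * 4 = 60/82
  B: (14/82) * 4 = 56/82
  A: (3/82) * 4 = 12/82
  F: (16/82) * 3 = 48/82
Sum = (19 + 60 + 60 + 56 + 12 + 48)/82 = 255/82

L = 255/82 = 3.1098 bits/symbol


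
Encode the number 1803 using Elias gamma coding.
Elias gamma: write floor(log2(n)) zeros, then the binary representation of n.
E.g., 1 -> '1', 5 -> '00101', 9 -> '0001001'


num_bits = floor(log2(1803)) + 1 = 11
leading_zeros = num_bits - 1 = 10
binary(1803) = 11100001011

Elias gamma(1803) = '0000000000' + '11100001011' = 000000000011100001011 (21 bits)


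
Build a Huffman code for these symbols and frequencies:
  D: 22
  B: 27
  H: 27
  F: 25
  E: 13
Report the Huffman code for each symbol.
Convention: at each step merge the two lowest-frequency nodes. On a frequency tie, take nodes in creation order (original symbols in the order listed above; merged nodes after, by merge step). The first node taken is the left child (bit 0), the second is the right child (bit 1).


Huffman tree construction:
Step 1: Merge E(13) + D(22) = 35
Step 2: Merge F(25) + B(27) = 52
Step 3: Merge H(27) + (E+D)(35) = 62
Step 4: Merge (F+B)(52) + (H+(E+D))(62) = 114
Read each symbol's code off the tree from the root (left child = 0, right child = 1).

Codes:
  D: 111 (length 3)
  B: 01 (length 2)
  H: 10 (length 2)
  F: 00 (length 2)
  E: 110 (length 3)
Average code length: 263/114 = 2.3070 bits/symbol


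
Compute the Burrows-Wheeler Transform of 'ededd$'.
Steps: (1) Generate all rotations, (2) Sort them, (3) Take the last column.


Rotations (sorted):
  0: $ededd -> last char: d
  1: d$eded -> last char: d
  2: dd$ede -> last char: e
  3: dedd$e -> last char: e
  4: edd$ed -> last char: d
  5: ededd$ -> last char: $


BWT = ddeed$


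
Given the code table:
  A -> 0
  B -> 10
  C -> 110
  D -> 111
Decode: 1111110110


Decoding:
111 -> D
111 -> D
0 -> A
110 -> C


Result: DDAC


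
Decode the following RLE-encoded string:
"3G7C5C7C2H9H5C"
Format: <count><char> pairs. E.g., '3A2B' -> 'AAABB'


Expanding each <count><char> pair:
  3G -> 'GGG'
  7C -> 'CCCCCCC'
  5C -> 'CCCCC'
  7C -> 'CCCCCCC'
  2H -> 'HH'
  9H -> 'HHHHHHHHH'
  5C -> 'CCCCC'

Decoded = GGGCCCCCCCCCCCCCCCCCCCHHHHHHHHHHHCCCCC


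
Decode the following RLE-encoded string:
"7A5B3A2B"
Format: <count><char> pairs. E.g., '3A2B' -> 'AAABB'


Expanding each <count><char> pair:
  7A -> 'AAAAAAA'
  5B -> 'BBBBB'
  3A -> 'AAA'
  2B -> 'BB'

Decoded = AAAAAAABBBBBAAABB


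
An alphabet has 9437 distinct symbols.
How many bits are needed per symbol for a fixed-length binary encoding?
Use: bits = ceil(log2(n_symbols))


log2(9437) = 13.2041
Bracket: 2^13 = 8192 < 9437 <= 2^14 = 16384
So ceil(log2(9437)) = 14

bits = ceil(log2(9437)) = ceil(13.2041) = 14 bits


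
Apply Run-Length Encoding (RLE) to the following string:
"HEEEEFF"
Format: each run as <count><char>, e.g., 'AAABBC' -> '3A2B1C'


Scanning runs left to right:
  i=0: run of 'H' x 1 -> '1H'
  i=1: run of 'E' x 4 -> '4E'
  i=5: run of 'F' x 2 -> '2F'

RLE = 1H4E2F


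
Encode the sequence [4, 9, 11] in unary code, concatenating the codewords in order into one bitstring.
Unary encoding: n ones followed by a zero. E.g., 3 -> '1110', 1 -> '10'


Encode each number as n ones followed by a terminating 0:
  4 -> 11110 (5 bits)
  9 -> 1111111110 (10 bits)
  11 -> 111111111110 (12 bits)
Total length = 5 + 10 + 12 = 27 bits.

Unary([4, 9, 11]) = 111101111111110111111111110 (27 bits)


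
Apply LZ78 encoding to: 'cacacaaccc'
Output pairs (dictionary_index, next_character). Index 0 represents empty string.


LZ78 encoding steps:
Dictionary: {0: ''}
Step 1: w='' (idx 0), next='c' -> output (0, 'c'), add 'c' as idx 1
Step 2: w='' (idx 0), next='a' -> output (0, 'a'), add 'a' as idx 2
Step 3: w='c' (idx 1), next='a' -> output (1, 'a'), add 'ca' as idx 3
Step 4: w='ca' (idx 3), next='a' -> output (3, 'a'), add 'caa' as idx 4
Step 5: w='c' (idx 1), next='c' -> output (1, 'c'), add 'cc' as idx 5
Step 6: w='c' (idx 1), end of input -> output (1, '')


Encoded: [(0, 'c'), (0, 'a'), (1, 'a'), (3, 'a'), (1, 'c'), (1, '')]


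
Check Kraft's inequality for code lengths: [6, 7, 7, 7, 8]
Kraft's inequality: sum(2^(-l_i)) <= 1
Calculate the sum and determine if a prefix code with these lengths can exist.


Sum = 2^(-6) + 2^(-7) + 2^(-7) + 2^(-7) + 2^(-8)
    = 0.015625 + 0.0078125 + 0.0078125 + 0.0078125 + 0.00390625
    = 11/256 = 0.04296875
Since 0.04296875 <= 1, Kraft's inequality IS satisfied.
A prefix code with these lengths CAN exist.

Kraft sum = 0.04296875. Satisfied.


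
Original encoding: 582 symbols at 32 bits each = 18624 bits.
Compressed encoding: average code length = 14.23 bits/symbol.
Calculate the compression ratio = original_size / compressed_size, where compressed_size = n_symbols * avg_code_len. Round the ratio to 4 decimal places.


original_size = n_symbols * orig_bits = 582 * 32 = 18624 bits
compressed_size = n_symbols * avg_code_len = 582 * 14.23 = 8281.86 bits
ratio = original_size / compressed_size = 18624 / 8281.86 = 2.2488

Compression ratio = 2.2488


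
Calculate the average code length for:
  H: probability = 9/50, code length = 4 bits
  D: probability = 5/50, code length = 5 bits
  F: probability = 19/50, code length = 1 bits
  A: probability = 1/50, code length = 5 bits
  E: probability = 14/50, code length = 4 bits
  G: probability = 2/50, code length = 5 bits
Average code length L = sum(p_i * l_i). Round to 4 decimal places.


Weighted contributions p_i * l_i:
  H: (9/50) * 4 = 36/50
  D: (5/50) * 5 = 25/50
  F: (19/50) * 1 = 19/50
  A: (1/50) * 5 = 5/50
  E: (14/50) * 4 = 56/50
  G: (2/50) * 5 = 10/50
Sum = (36 + 25 + 19 + 5 + 56 + 10)/50 = 151/50

L = 151/50 = 3.0200 bits/symbol


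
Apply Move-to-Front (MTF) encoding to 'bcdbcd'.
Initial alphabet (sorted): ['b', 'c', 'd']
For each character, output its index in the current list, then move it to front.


MTF encoding:
'b': index 0 in ['b', 'c', 'd'] -> ['b', 'c', 'd']
'c': index 1 in ['b', 'c', 'd'] -> ['c', 'b', 'd']
'd': index 2 in ['c', 'b', 'd'] -> ['d', 'c', 'b']
'b': index 2 in ['d', 'c', 'b'] -> ['b', 'd', 'c']
'c': index 2 in ['b', 'd', 'c'] -> ['c', 'b', 'd']
'd': index 2 in ['c', 'b', 'd'] -> ['d', 'c', 'b']


Output: [0, 1, 2, 2, 2, 2]


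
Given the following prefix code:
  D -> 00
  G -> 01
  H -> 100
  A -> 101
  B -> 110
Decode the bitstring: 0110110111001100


Decoding step by step:
Bits 01 -> G
Bits 101 -> A
Bits 101 -> A
Bits 110 -> B
Bits 01 -> G
Bits 100 -> H


Decoded message: GAABGH


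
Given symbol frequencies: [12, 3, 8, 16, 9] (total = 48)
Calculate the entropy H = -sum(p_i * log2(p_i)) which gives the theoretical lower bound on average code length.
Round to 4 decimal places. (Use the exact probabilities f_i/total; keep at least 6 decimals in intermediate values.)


Per-symbol terms -p_i * log2(p_i) with p_i = f_i/48:
  p = 12/48 = 0.250000: log2(p) = -2.000000, -p*log2(p) = 0.500000
  p = 3/48 = 0.062500: log2(p) = -4.000000, -p*log2(p) = 0.250000
  p = 8/48 = 0.166667: log2(p) = -2.584963, -p*log2(p) = 0.430827
  p = 16/48 = 0.333333: log2(p) = -1.584963, -p*log2(p) = 0.528321
  p = 9/48 = 0.187500: log2(p) = -2.415037, -p*log2(p) = 0.452820
H = 0.500000 + 0.250000 + 0.430827 + 0.528321 + 0.452820 = 2.161968

H = 2.162 bits/symbol


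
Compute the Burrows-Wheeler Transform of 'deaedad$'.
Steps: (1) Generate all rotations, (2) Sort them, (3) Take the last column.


Rotations (sorted):
  0: $deaedad -> last char: d
  1: ad$deaed -> last char: d
  2: aedad$de -> last char: e
  3: d$deaeda -> last char: a
  4: dad$deae -> last char: e
  5: deaedad$ -> last char: $
  6: eaedad$d -> last char: d
  7: edad$dea -> last char: a


BWT = ddeae$da


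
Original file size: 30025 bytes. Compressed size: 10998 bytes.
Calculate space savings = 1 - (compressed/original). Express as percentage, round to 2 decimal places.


ratio = compressed/original = 10998/30025 = 0.366295
savings = 1 - ratio = 1 - 0.366295 = 0.633705
as a percentage: 0.633705 * 100 = 63.37%

Space savings = 1 - 10998/30025 = 63.37%


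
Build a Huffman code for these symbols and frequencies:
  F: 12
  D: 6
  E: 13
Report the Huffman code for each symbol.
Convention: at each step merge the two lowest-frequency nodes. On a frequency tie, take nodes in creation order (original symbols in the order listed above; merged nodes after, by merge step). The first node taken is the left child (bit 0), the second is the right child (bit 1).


Huffman tree construction:
Step 1: Merge D(6) + F(12) = 18
Step 2: Merge E(13) + (D+F)(18) = 31
Read each symbol's code off the tree from the root (left child = 0, right child = 1).

Codes:
  F: 11 (length 2)
  D: 10 (length 2)
  E: 0 (length 1)
Average code length: 49/31 = 1.5806 bits/symbol


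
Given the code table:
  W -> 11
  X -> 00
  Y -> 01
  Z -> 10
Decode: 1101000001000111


Decoding:
11 -> W
01 -> Y
00 -> X
00 -> X
01 -> Y
00 -> X
01 -> Y
11 -> W


Result: WYXXYXYW


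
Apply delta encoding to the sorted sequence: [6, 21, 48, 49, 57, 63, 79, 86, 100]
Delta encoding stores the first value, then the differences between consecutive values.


First value: 6
Deltas:
  21 - 6 = 15
  48 - 21 = 27
  49 - 48 = 1
  57 - 49 = 8
  63 - 57 = 6
  79 - 63 = 16
  86 - 79 = 7
  100 - 86 = 14


Delta encoded: [6, 15, 27, 1, 8, 6, 16, 7, 14]


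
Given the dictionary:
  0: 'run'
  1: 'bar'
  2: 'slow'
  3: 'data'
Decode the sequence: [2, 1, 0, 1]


Look up each index in the dictionary:
  2 -> 'slow'
  1 -> 'bar'
  0 -> 'run'
  1 -> 'bar'

Decoded: "slow bar run bar"


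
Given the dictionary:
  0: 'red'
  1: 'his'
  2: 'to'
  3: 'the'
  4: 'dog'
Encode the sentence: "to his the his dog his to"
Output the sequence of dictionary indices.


Look up each word in the dictionary:
  'to' -> 2
  'his' -> 1
  'the' -> 3
  'his' -> 1
  'dog' -> 4
  'his' -> 1
  'to' -> 2

Encoded: [2, 1, 3, 1, 4, 1, 2]


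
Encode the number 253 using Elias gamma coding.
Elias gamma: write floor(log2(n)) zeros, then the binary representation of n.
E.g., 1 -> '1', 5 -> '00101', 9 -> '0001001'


num_bits = floor(log2(253)) + 1 = 8
leading_zeros = num_bits - 1 = 7
binary(253) = 11111101

Elias gamma(253) = '0000000' + '11111101' = 000000011111101 (15 bits)


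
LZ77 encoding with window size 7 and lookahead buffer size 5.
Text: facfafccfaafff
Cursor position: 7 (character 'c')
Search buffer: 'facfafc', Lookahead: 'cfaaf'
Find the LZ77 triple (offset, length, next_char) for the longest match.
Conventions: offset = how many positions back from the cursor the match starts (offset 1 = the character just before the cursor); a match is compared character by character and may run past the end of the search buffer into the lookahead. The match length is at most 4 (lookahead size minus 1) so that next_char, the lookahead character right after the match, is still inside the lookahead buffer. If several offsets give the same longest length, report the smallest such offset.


Try each offset into the search buffer:
  offset=1 (pos 6, char 'c'): match length 1
  offset=2 (pos 5, char 'f'): match length 0
  offset=3 (pos 4, char 'a'): match length 0
  offset=4 (pos 3, char 'f'): match length 0
  offset=5 (pos 2, char 'c'): match length 3
  offset=6 (pos 1, char 'a'): match length 0
  offset=7 (pos 0, char 'f'): match length 0
Longest match has length 3 at offset 5.
next_char = character at position 7 + 3 = 10 -> 'a'

Best match: offset=5, length=3 (matching 'cfa' starting at position 2)
LZ77 triple: (5, 3, 'a')


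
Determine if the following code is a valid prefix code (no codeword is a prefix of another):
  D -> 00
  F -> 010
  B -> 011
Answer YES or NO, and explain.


Checking each pair (does one codeword prefix another?):
  D='00' vs F='010': no prefix
  D='00' vs B='011': no prefix
  F='010' vs D='00': no prefix
  F='010' vs B='011': no prefix
  B='011' vs D='00': no prefix
  B='011' vs F='010': no prefix
No violation found over all pairs.

YES -- this is a valid prefix code. No codeword is a prefix of any other codeword.


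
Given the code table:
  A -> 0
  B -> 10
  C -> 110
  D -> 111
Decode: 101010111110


Decoding:
10 -> B
10 -> B
10 -> B
111 -> D
110 -> C


Result: BBBDC


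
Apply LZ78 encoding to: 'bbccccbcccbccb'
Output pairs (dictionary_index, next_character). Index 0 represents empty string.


LZ78 encoding steps:
Dictionary: {0: ''}
Step 1: w='' (idx 0), next='b' -> output (0, 'b'), add 'b' as idx 1
Step 2: w='b' (idx 1), next='c' -> output (1, 'c'), add 'bc' as idx 2
Step 3: w='' (idx 0), next='c' -> output (0, 'c'), add 'c' as idx 3
Step 4: w='c' (idx 3), next='c' -> output (3, 'c'), add 'cc' as idx 4
Step 5: w='bc' (idx 2), next='c' -> output (2, 'c'), add 'bcc' as idx 5
Step 6: w='c' (idx 3), next='b' -> output (3, 'b'), add 'cb' as idx 6
Step 7: w='cc' (idx 4), next='b' -> output (4, 'b'), add 'ccb' as idx 7


Encoded: [(0, 'b'), (1, 'c'), (0, 'c'), (3, 'c'), (2, 'c'), (3, 'b'), (4, 'b')]
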